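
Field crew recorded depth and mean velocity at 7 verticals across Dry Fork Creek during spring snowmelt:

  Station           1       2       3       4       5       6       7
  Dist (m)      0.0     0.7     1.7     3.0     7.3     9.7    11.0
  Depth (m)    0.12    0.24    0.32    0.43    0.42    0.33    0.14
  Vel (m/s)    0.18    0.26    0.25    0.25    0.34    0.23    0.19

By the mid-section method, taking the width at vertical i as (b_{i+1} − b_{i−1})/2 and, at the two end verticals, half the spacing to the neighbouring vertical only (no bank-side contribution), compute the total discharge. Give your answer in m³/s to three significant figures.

1.09 m³/s

w_1 = (0.7 − 0.0)/2 = 0.35 m; q_1 = 0.18 × 0.12 × 0.35 = 0.007560 m³/s
w_2 = (1.7 − 0.0)/2 = 0.85 m; q_2 = 0.26 × 0.24 × 0.85 = 0.05304 m³/s
w_3 = (3.0 − 0.7)/2 = 1.15 m; q_3 = 0.25 × 0.32 × 1.15 = 0.09200 m³/s
w_4 = (7.3 − 1.7)/2 = 2.8 m; q_4 = 0.25 × 0.43 × 2.8 = 0.3010 m³/s
w_5 = (9.7 − 3.0)/2 = 3.35 m; q_5 = 0.34 × 0.42 × 3.35 = 0.4784 m³/s
w_6 = (11.0 − 7.3)/2 = 1.85 m; q_6 = 0.23 × 0.33 × 1.85 = 0.1404 m³/s
w_7 = (11.0 − 9.7)/2 = 0.65 m; q_7 = 0.19 × 0.14 × 0.65 = 0.01729 m³/s
Q = Σ qᵢ = 1.090 m³/s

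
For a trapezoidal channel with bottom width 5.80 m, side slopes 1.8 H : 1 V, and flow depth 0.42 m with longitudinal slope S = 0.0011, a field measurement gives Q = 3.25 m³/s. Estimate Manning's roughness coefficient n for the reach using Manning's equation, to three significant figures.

0.0144

A = (b + z·y)·y = (5.80 + 1.8×0.42)×0.42 = 2.754 m²
P = b + 2y√(1+z²) = 5.80 + 2×0.42×√(1+1.8²) = 7.530 m
R = A/P = 2.754/7.530 = 0.3657 m
n = (1/Q)·A·R^(2/3)·S^(1/2) = (1/3.25) × 2.754 × 0.5114 × 0.03317 = 0.01437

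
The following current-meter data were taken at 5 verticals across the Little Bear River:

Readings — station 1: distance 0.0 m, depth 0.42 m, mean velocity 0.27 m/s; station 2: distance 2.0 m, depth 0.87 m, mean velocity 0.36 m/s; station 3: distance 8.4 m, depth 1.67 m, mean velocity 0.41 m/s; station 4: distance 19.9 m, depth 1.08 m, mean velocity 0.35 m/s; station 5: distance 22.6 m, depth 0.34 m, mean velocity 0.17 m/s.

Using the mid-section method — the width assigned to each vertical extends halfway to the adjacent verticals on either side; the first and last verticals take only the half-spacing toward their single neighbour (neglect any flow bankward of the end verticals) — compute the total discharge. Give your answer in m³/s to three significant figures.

10.3 m³/s

w_1 = (2.0 − 0.0)/2 = 1 m; q_1 = 0.27 × 0.42 × 1 = 0.1134 m³/s
w_2 = (8.4 − 0.0)/2 = 4.2 m; q_2 = 0.36 × 0.87 × 4.2 = 1.315 m³/s
w_3 = (19.9 − 2.0)/2 = 8.95 m; q_3 = 0.41 × 1.67 × 8.95 = 6.128 m³/s
w_4 = (22.6 − 8.4)/2 = 7.1 m; q_4 = 0.35 × 1.08 × 7.1 = 2.684 m³/s
w_5 = (22.6 − 19.9)/2 = 1.35 m; q_5 = 0.17 × 0.34 × 1.35 = 0.07803 m³/s
Q = Σ qᵢ = 10.32 m³/s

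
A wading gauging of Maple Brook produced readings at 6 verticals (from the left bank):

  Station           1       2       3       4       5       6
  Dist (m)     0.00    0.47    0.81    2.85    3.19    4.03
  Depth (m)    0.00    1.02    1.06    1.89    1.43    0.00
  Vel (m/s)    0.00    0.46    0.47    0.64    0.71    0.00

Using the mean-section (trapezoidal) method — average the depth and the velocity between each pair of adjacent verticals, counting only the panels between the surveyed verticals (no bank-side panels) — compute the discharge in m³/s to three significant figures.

Panel 1-2: Δb = 0.47 m, d̄ = (0.00+1.02)/2 = 0.51, v̄ = (0.00+0.46)/2 = 0.23 → q = 0.47×0.51×0.23 = 0.05513 m³/s
Panel 2-3: Δb = 0.34 m, d̄ = (1.02+1.06)/2 = 1.04, v̄ = (0.46+0.47)/2 = 0.465 → q = 0.34×1.04×0.465 = 0.1644 m³/s
Panel 3-4: Δb = 2.04 m, d̄ = (1.06+1.89)/2 = 1.475, v̄ = (0.47+0.64)/2 = 0.555 → q = 2.04×1.475×0.555 = 1.670 m³/s
Panel 4-5: Δb = 0.34 m, d̄ = (1.89+1.43)/2 = 1.66, v̄ = (0.64+0.71)/2 = 0.675 → q = 0.34×1.66×0.675 = 0.3810 m³/s
Panel 5-6: Δb = 0.84 m, d̄ = (1.43+0.00)/2 = 0.715, v̄ = (0.71+0.00)/2 = 0.355 → q = 0.84×0.715×0.355 = 0.2132 m³/s
Q = Σ q = 2.484 m³/s

2.48 m³/s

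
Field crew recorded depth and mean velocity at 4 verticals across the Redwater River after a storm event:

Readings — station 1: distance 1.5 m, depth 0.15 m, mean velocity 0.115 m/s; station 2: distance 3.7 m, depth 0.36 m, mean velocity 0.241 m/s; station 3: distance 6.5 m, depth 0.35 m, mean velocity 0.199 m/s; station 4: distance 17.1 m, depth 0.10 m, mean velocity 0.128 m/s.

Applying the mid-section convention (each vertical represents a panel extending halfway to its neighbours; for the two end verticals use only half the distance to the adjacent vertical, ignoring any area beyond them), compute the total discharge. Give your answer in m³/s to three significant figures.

w_1 = (3.7 − 1.5)/2 = 1.1 m; q_1 = 0.115 × 0.15 × 1.1 = 0.01898 m³/s
w_2 = (6.5 − 1.5)/2 = 2.5 m; q_2 = 0.241 × 0.36 × 2.5 = 0.2169 m³/s
w_3 = (17.1 − 3.7)/2 = 6.7 m; q_3 = 0.199 × 0.35 × 6.7 = 0.4667 m³/s
w_4 = (17.1 − 6.5)/2 = 5.3 m; q_4 = 0.128 × 0.10 × 5.3 = 0.06784 m³/s
Q = Σ qᵢ = 0.7704 m³/s

0.770 m³/s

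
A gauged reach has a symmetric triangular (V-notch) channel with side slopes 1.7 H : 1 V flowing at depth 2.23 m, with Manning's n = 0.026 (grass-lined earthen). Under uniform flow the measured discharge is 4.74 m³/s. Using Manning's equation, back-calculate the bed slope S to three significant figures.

0.000224

A = z·y² = 1.7×2.23² = 8.454 m²
P = 2y√(1+z²) = 2×2.23×√(1+1.7²) = 8.796 m
R = A/P = 8.454/8.796 = 0.9611 m
S = (Q·n / (1·A·R^(2/3)))² = (4.74×0.026 / (1×8.454×0.9739))² = 0.0002241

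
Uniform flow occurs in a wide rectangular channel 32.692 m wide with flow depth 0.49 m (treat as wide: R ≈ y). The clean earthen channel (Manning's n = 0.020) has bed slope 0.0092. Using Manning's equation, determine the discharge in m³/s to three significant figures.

47.7 m³/s

A = b·y = 32.692 × 0.49 = 16.02 m²
Wide channel: R ≈ y = 0.49 m
Q = (1/n)·A·R^(2/3)·S^(1/2) = (1/0.020) × 16.02 × 0.4900^(2/3) × 0.0092^(1/2) = 47.75 m³/s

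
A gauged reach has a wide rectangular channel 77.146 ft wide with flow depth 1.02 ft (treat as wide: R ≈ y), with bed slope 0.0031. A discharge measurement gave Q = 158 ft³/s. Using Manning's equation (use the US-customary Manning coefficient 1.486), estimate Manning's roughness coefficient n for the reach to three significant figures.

0.0418

A = b·y = 77.146 × 1.02 = 78.69 ft²
Wide channel: R ≈ y = 1.02 ft
n = (1.486/Q)·A·R^(2/3)·S^(1/2) = (1.486/158) × 78.69 × 1.013 × 0.05568 = 0.04175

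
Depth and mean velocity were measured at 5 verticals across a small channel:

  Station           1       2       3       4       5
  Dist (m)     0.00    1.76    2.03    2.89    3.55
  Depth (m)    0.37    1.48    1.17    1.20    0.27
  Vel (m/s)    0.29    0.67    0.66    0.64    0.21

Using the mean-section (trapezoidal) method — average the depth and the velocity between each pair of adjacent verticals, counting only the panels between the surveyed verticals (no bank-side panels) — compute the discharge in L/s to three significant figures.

1890 L/s

Panel 1-2: Δb = 1.76 m, d̄ = (0.37+1.48)/2 = 0.925, v̄ = (0.29+0.67)/2 = 0.48 → q = 1.76×0.925×0.48 = 0.7814 m³/s
Panel 2-3: Δb = 0.27 m, d̄ = (1.48+1.17)/2 = 1.325, v̄ = (0.67+0.66)/2 = 0.665 → q = 0.27×1.325×0.665 = 0.2379 m³/s
Panel 3-4: Δb = 0.86 m, d̄ = (1.17+1.20)/2 = 1.185, v̄ = (0.66+0.64)/2 = 0.65 → q = 0.86×1.185×0.65 = 0.6624 m³/s
Panel 4-5: Δb = 0.66 m, d̄ = (1.20+0.27)/2 = 0.735, v̄ = (0.64+0.21)/2 = 0.425 → q = 0.66×0.735×0.425 = 0.2062 m³/s
Q = Σ q = 1.888 m³/s
= 1.888 × 1000 = 1888 L/s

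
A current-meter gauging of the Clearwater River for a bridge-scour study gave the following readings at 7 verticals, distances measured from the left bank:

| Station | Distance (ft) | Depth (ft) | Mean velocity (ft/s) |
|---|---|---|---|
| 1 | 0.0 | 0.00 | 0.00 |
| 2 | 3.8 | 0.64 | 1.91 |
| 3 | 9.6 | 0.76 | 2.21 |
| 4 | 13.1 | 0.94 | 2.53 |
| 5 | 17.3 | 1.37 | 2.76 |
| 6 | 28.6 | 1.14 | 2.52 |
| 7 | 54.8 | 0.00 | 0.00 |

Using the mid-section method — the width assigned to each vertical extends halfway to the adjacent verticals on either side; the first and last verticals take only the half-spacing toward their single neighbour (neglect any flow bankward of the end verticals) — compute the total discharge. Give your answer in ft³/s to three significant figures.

w_2 = (9.6 − 0.0)/2 = 4.8 ft; q_2 = 1.91 × 0.64 × 4.8 = 5.868 ft³/s
w_3 = (13.1 − 3.8)/2 = 4.65 ft; q_3 = 2.21 × 0.76 × 4.65 = 7.810 ft³/s
w_4 = (17.3 − 9.6)/2 = 3.85 ft; q_4 = 2.53 × 0.94 × 3.85 = 9.156 ft³/s
w_5 = (28.6 − 13.1)/2 = 7.75 ft; q_5 = 2.76 × 1.37 × 7.75 = 29.30 ft³/s
w_6 = (54.8 − 17.3)/2 = 18.75 ft; q_6 = 2.52 × 1.14 × 18.75 = 53.87 ft³/s
Stations 1, 7 contribute zero (depth or velocity is 0).
Q = Σ qᵢ = 106.0 ft³/s

106 ft³/s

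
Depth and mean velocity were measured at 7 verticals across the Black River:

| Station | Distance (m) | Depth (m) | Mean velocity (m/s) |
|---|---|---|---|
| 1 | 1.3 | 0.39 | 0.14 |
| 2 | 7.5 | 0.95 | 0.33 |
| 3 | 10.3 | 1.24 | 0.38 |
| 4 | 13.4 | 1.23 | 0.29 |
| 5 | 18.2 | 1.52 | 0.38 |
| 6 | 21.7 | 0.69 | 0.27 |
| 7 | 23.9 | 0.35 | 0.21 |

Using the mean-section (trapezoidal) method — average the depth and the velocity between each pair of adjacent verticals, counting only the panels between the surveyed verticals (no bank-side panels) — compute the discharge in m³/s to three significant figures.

7.09 m³/s

Panel 1-2: Δb = 6.2 m, d̄ = (0.39+0.95)/2 = 0.67, v̄ = (0.14+0.33)/2 = 0.235 → q = 6.2×0.67×0.235 = 0.9762 m³/s
Panel 2-3: Δb = 2.8 m, d̄ = (0.95+1.24)/2 = 1.095, v̄ = (0.33+0.38)/2 = 0.355 → q = 2.8×1.095×0.355 = 1.088 m³/s
Panel 3-4: Δb = 3.1 m, d̄ = (1.24+1.23)/2 = 1.235, v̄ = (0.38+0.29)/2 = 0.335 → q = 3.1×1.235×0.335 = 1.283 m³/s
Panel 4-5: Δb = 4.8 m, d̄ = (1.23+1.52)/2 = 1.375, v̄ = (0.29+0.38)/2 = 0.335 → q = 4.8×1.375×0.335 = 2.211 m³/s
Panel 5-6: Δb = 3.5 m, d̄ = (1.52+0.69)/2 = 1.105, v̄ = (0.38+0.27)/2 = 0.325 → q = 3.5×1.105×0.325 = 1.257 m³/s
Panel 6-7: Δb = 2.2 m, d̄ = (0.69+0.35)/2 = 0.52, v̄ = (0.27+0.21)/2 = 0.24 → q = 2.2×0.52×0.24 = 0.2746 m³/s
Q = Σ q = 7.090 m³/s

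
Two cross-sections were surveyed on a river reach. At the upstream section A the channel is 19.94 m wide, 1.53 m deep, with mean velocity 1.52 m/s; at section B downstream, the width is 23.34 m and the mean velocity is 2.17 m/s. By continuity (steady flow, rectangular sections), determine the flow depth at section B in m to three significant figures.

0.916 m

Q = A₁V₁ = (19.94×1.53) × 1.52 = 46.37 m³/s
d₂ = Q/(b₂ V₂) = 46.37/(23.34×2.17) = 0.9156 m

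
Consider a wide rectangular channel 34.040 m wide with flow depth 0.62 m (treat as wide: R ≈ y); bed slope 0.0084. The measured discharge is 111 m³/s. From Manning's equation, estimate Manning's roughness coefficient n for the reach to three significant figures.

0.0127

A = b·y = 34.040 × 0.62 = 21.10 m²
Wide channel: R ≈ y = 0.62 m
n = (1/Q)·A·R^(2/3)·S^(1/2) = (1/111) × 21.10 × 0.7271 × 0.09165 = 0.01267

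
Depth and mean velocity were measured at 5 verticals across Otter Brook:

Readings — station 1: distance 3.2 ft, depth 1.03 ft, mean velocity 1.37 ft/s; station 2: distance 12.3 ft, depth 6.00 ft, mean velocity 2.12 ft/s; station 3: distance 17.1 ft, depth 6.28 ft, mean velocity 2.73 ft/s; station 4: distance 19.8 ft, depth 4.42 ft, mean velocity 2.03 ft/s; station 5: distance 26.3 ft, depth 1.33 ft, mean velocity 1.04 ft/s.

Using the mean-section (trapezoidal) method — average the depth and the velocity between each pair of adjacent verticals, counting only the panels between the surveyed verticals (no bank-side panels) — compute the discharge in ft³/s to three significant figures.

Panel 1-2: Δb = 9.1 ft, d̄ = (1.03+6.00)/2 = 3.515, v̄ = (1.37+2.12)/2 = 1.745 → q = 9.1×3.515×1.745 = 55.82 ft³/s
Panel 2-3: Δb = 4.8 ft, d̄ = (6.00+6.28)/2 = 6.14, v̄ = (2.12+2.73)/2 = 2.425 → q = 4.8×6.14×2.425 = 71.47 ft³/s
Panel 3-4: Δb = 2.7 ft, d̄ = (6.28+4.42)/2 = 5.35, v̄ = (2.73+2.03)/2 = 2.38 → q = 2.7×5.35×2.38 = 34.38 ft³/s
Panel 4-5: Δb = 6.5 ft, d̄ = (4.42+1.33)/2 = 2.875, v̄ = (2.03+1.04)/2 = 1.535 → q = 6.5×2.875×1.535 = 28.69 ft³/s
Q = Σ q = 190.4 ft³/s

190 ft³/s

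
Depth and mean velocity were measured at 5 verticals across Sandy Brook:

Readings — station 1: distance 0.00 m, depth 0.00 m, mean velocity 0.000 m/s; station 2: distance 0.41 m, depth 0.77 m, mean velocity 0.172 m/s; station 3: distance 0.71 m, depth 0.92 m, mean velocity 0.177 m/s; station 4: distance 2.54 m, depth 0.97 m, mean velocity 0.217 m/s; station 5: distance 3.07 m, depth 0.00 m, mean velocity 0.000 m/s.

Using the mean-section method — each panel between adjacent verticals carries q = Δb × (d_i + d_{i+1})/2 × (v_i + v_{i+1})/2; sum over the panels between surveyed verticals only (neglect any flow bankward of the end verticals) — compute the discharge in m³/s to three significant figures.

0.426 m³/s

Panel 1-2: Δb = 0.41 m, d̄ = (0.00+0.77)/2 = 0.385, v̄ = (0.000+0.172)/2 = 0.086 → q = 0.41×0.385×0.086 = 0.01358 m³/s
Panel 2-3: Δb = 0.3 m, d̄ = (0.77+0.92)/2 = 0.845, v̄ = (0.172+0.177)/2 = 0.1745 → q = 0.3×0.845×0.1745 = 0.04424 m³/s
Panel 3-4: Δb = 1.83 m, d̄ = (0.92+0.97)/2 = 0.945, v̄ = (0.177+0.217)/2 = 0.197 → q = 1.83×0.945×0.197 = 0.3407 m³/s
Panel 4-5: Δb = 0.53 m, d̄ = (0.97+0.00)/2 = 0.485, v̄ = (0.217+0.000)/2 = 0.1085 → q = 0.53×0.485×0.1085 = 0.02789 m³/s
Q = Σ q = 0.4264 m³/s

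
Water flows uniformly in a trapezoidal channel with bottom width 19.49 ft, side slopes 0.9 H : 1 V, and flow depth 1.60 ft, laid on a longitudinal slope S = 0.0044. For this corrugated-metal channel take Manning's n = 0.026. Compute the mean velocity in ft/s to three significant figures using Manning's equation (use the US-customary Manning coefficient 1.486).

4.76 ft/s

A = (b + z·y)·y = (19.49 + 0.9×1.60)×1.60 = 33.49 ft²
P = b + 2y√(1+z²) = 19.49 + 2×1.60×√(1+0.9²) = 23.80 ft
R = A/P = 33.49/23.80 = 1.407 ft
Q = (1.486/n)·A·R^(2/3)·S^(1/2) = (1.486/0.026) × 33.49 × 1.407^(2/3) × 0.0044^(1/2) = 159.4 ft³/s
V = Q/A = 159.4/33.49 = 4.761 ft/s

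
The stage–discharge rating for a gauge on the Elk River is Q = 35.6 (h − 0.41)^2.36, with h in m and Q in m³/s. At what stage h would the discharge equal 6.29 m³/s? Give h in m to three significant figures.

h − h₀ = (Q/C)^(1/b) = (6.29/35.6)^(1/2.36) = 0.4798 m
h = 0.41 + 0.4798 = 0.8898 m

0.890 m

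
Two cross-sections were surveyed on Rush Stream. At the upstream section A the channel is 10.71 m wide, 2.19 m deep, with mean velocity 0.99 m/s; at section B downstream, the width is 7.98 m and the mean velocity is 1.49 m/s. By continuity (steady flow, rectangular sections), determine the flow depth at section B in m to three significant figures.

1.95 m

Q = A₁V₁ = (10.71×2.19) × 0.99 = 23.22 m³/s
d₂ = Q/(b₂ V₂) = 23.22/(7.98×1.49) = 1.953 m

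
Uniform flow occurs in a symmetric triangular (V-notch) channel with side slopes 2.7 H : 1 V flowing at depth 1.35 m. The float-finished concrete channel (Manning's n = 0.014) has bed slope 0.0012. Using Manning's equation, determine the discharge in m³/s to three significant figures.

A = z·y² = 2.7×1.35² = 4.921 m²
P = 2y√(1+z²) = 2×1.35×√(1+2.7²) = 7.774 m
R = A/P = 4.921/7.774 = 0.6330 m
Q = (1/n)·A·R^(2/3)·S^(1/2) = (1/0.014) × 4.921 × 0.6330^(2/3) × 0.0012^(1/2) = 8.976 m³/s

8.98 m³/s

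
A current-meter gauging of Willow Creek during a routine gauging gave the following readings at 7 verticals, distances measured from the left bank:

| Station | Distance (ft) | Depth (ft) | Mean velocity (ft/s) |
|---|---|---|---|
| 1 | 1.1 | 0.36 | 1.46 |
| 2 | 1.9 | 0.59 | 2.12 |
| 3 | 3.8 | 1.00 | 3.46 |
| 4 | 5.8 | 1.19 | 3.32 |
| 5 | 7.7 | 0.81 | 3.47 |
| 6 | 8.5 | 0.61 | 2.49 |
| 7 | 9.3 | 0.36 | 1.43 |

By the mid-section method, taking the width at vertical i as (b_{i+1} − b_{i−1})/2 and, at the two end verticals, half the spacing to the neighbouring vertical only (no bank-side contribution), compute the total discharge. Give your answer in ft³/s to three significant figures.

w_1 = (1.9 − 1.1)/2 = 0.4 ft; q_1 = 1.46 × 0.36 × 0.4 = 0.2102 ft³/s
w_2 = (3.8 − 1.1)/2 = 1.35 ft; q_2 = 2.12 × 0.59 × 1.35 = 1.689 ft³/s
w_3 = (5.8 − 1.9)/2 = 1.95 ft; q_3 = 3.46 × 1.00 × 1.95 = 6.747 ft³/s
w_4 = (7.7 − 3.8)/2 = 1.95 ft; q_4 = 3.32 × 1.19 × 1.95 = 7.704 ft³/s
w_5 = (8.5 − 5.8)/2 = 1.35 ft; q_5 = 3.47 × 0.81 × 1.35 = 3.794 ft³/s
w_6 = (9.3 − 7.7)/2 = 0.8 ft; q_6 = 2.49 × 0.61 × 0.8 = 1.215 ft³/s
w_7 = (9.3 − 8.5)/2 = 0.4 ft; q_7 = 1.43 × 0.36 × 0.4 = 0.2059 ft³/s
Q = Σ qᵢ = 21.57 ft³/s

21.6 ft³/s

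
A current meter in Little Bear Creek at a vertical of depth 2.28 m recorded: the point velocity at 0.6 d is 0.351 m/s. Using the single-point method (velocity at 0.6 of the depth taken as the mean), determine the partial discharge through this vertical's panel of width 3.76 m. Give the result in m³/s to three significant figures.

v̄ = v₀.₆ = 0.351 m/s
q = v̄ × d × w = 0.3510 × 2.28 × 3.76 = 3.009 m³/s

3.01 m³/s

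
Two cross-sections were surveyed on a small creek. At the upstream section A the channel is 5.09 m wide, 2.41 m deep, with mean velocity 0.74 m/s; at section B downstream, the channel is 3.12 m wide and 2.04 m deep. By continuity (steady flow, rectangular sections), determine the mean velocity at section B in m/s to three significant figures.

Q = A₁V₁ = (5.09×2.41) × 0.74 = 9.078 m³/s
A₂ = 3.12 × 2.04 = 6.365 m²
V₂ = Q/A₂ = 9.078/6.365 = 1.426 m/s

1.43 m/s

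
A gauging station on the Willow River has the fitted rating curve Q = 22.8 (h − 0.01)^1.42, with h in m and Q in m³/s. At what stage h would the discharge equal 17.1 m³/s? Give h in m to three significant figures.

h − h₀ = (Q/C)^(1/b) = (17.1/22.8)^(1/1.42) = 0.8166 m
h = 0.01 + 0.8166 = 0.8266 m

0.827 m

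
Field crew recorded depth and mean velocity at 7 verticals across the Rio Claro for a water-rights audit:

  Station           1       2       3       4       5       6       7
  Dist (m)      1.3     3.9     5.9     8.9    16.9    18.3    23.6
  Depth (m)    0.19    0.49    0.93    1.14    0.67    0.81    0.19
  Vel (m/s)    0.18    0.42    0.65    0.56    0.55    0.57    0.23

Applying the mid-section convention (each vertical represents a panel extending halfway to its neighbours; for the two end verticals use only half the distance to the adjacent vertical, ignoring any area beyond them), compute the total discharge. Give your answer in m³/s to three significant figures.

w_1 = (3.9 − 1.3)/2 = 1.3 m; q_1 = 0.18 × 0.19 × 1.3 = 0.04446 m³/s
w_2 = (5.9 − 1.3)/2 = 2.3 m; q_2 = 0.42 × 0.49 × 2.3 = 0.4733 m³/s
w_3 = (8.9 − 3.9)/2 = 2.5 m; q_3 = 0.65 × 0.93 × 2.5 = 1.511 m³/s
w_4 = (16.9 − 5.9)/2 = 5.5 m; q_4 = 0.56 × 1.14 × 5.5 = 3.511 m³/s
w_5 = (18.3 − 8.9)/2 = 4.7 m; q_5 = 0.55 × 0.67 × 4.7 = 1.732 m³/s
w_6 = (23.6 − 16.9)/2 = 3.35 m; q_6 = 0.57 × 0.81 × 3.35 = 1.547 m³/s
w_7 = (23.6 − 18.3)/2 = 2.65 m; q_7 = 0.23 × 0.19 × 2.65 = 0.1158 m³/s
Q = Σ qᵢ = 8.935 m³/s

8.93 m³/s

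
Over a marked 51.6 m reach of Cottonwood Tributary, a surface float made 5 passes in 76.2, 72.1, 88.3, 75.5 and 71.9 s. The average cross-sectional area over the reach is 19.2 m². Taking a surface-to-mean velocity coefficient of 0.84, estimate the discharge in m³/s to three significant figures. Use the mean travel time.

10.8 m³/s

t̄ = (76.2 + 72.1 + 88.3 + 75.5 + 71.9) / 5 = 76.8 s
v_surface = L / t̄ = 51.6 / 76.8 = 0.6719 m/s
v_mean = 0.84 × 0.6719 = 0.5644 m/s
Q = A × v_mean = 19.2 × 0.5644 = 10.84 m³/s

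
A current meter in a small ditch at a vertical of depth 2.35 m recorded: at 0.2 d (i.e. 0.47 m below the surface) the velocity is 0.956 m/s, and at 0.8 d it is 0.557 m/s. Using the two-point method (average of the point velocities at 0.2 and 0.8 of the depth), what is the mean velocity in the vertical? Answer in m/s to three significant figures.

0.757 m/s

v̄ = (0.956 + 0.557) / 2 = 0.7565 m/s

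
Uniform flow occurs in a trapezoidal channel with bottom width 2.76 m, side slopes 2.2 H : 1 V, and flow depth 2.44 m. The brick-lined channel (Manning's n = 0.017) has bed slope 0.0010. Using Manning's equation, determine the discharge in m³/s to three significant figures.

45.3 m³/s

A = (b + z·y)·y = (2.76 + 2.2×2.44)×2.44 = 19.83 m²
P = b + 2y√(1+z²) = 2.76 + 2×2.44×√(1+2.2²) = 14.55 m
R = A/P = 19.83/14.55 = 1.363 m
Q = (1/n)·A·R^(2/3)·S^(1/2) = (1/0.017) × 19.83 × 1.363^(2/3) × 0.0010^(1/2) = 45.35 m³/s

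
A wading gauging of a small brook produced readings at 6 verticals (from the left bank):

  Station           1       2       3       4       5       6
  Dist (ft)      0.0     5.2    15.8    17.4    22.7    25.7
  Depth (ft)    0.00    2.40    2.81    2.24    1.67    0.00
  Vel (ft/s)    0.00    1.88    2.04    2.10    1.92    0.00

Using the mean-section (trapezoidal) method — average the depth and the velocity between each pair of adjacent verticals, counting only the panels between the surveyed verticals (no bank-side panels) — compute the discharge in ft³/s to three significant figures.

91.6 ft³/s

Panel 1-2: Δb = 5.2 ft, d̄ = (0.00+2.40)/2 = 1.2, v̄ = (0.00+1.88)/2 = 0.94 → q = 5.2×1.2×0.94 = 5.866 ft³/s
Panel 2-3: Δb = 10.6 ft, d̄ = (2.40+2.81)/2 = 2.605, v̄ = (1.88+2.04)/2 = 1.96 → q = 10.6×2.605×1.96 = 54.12 ft³/s
Panel 3-4: Δb = 1.6 ft, d̄ = (2.81+2.24)/2 = 2.525, v̄ = (2.04+2.10)/2 = 2.07 → q = 1.6×2.525×2.07 = 8.363 ft³/s
Panel 4-5: Δb = 5.3 ft, d̄ = (2.24+1.67)/2 = 1.955, v̄ = (2.10+1.92)/2 = 2.01 → q = 5.3×1.955×2.01 = 20.83 ft³/s
Panel 5-6: Δb = 3 ft, d̄ = (1.67+0.00)/2 = 0.835, v̄ = (1.92+0.00)/2 = 0.96 → q = 3×0.835×0.96 = 2.405 ft³/s
Q = Σ q = 91.58 ft³/s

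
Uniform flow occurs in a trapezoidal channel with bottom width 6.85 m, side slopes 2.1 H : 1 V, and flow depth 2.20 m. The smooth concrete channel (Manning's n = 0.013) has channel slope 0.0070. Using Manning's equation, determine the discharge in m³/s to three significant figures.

211 m³/s

A = (b + z·y)·y = (6.85 + 2.1×2.20)×2.20 = 25.23 m²
P = b + 2y√(1+z²) = 6.85 + 2×2.20×√(1+2.1²) = 17.08 m
R = A/P = 25.23/17.08 = 1.477 m
Q = (1/n)·A·R^(2/3)·S^(1/2) = (1/0.013) × 25.23 × 1.477^(2/3) × 0.0070^(1/2) = 210.6 m³/s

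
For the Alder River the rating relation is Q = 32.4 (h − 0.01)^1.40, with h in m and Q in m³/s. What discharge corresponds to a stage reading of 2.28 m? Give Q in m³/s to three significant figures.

102 m³/s

Q = 32.4 × (2.28 − 0.01)^1.40 = 32.4 × 2.27^1.40 = 102.1 m³/s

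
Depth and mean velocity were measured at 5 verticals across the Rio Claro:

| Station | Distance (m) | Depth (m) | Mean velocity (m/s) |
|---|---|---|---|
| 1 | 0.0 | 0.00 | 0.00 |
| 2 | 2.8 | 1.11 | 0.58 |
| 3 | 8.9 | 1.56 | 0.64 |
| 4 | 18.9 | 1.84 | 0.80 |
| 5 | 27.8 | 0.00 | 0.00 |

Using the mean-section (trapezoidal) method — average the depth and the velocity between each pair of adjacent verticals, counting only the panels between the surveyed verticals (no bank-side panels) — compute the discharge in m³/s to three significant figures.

Panel 1-2: Δb = 2.8 m, d̄ = (0.00+1.11)/2 = 0.555, v̄ = (0.00+0.58)/2 = 0.29 → q = 2.8×0.555×0.29 = 0.4507 m³/s
Panel 2-3: Δb = 6.1 m, d̄ = (1.11+1.56)/2 = 1.335, v̄ = (0.58+0.64)/2 = 0.61 → q = 6.1×1.335×0.61 = 4.968 m³/s
Panel 3-4: Δb = 10 m, d̄ = (1.56+1.84)/2 = 1.7, v̄ = (0.64+0.80)/2 = 0.72 → q = 10×1.7×0.72 = 12.24 m³/s
Panel 4-5: Δb = 8.9 m, d̄ = (1.84+0.00)/2 = 0.92, v̄ = (0.80+0.00)/2 = 0.4 → q = 8.9×0.92×0.4 = 3.275 m³/s
Q = Σ q = 20.93 m³/s

20.9 m³/s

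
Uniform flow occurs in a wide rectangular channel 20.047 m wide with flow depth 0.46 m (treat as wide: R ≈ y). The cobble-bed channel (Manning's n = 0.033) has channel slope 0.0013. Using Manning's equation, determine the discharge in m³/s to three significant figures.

6.00 m³/s

A = b·y = 20.047 × 0.46 = 9.222 m²
Wide channel: R ≈ y = 0.46 m
Q = (1/n)·A·R^(2/3)·S^(1/2) = (1/0.033) × 9.222 × 0.4600^(2/3) × 0.0013^(1/2) = 6.004 m³/s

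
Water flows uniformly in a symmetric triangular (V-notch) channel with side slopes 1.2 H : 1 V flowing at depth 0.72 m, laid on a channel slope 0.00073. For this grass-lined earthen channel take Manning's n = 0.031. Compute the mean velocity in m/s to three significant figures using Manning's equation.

0.370 m/s

A = z·y² = 1.2×0.72² = 0.6221 m²
P = 2y√(1+z²) = 2×0.72×√(1+1.2²) = 2.249 m
R = A/P = 0.6221/2.249 = 0.2766 m
Q = (1/n)·A·R^(2/3)·S^(1/2) = (1/0.031) × 0.6221 × 0.2766^(2/3) × 0.00073^(1/2) = 0.2301 m³/s
V = Q/A = 0.2301/0.6221 = 0.3700 m/s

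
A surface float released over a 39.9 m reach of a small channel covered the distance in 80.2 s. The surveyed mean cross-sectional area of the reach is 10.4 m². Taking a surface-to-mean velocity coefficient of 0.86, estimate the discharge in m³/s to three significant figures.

v_surface = L / t̄ = 39.9 / 80.2 = 0.4975 m/s
v_mean = 0.86 × 0.4975 = 0.4279 m/s
Q = A × v_mean = 10.4 × 0.4279 = 4.450 m³/s

4.45 m³/s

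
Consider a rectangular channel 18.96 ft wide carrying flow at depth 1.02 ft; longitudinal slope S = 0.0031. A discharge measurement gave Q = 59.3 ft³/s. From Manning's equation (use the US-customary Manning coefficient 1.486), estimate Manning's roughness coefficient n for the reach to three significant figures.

A = b·y = 18.96 × 1.02 = 19.34 ft²
P = b + 2y = 18.96 + 2×1.02 = 21.00 ft
R = A/P = 19.34/21.00 = 0.9209 ft
n = (1.486/Q)·A·R^(2/3)·S^(1/2) = (1.486/59.3) × 19.34 × 0.9466 × 0.05568 = 0.02554

0.0255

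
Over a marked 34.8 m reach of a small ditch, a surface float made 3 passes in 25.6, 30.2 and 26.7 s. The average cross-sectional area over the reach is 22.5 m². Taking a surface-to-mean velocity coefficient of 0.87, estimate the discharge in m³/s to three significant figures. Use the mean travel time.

t̄ = (25.6 + 30.2 + 26.7) / 3 = 27.5 s
v_surface = L / t̄ = 34.8 / 27.5 = 1.265 m/s
v_mean = 0.87 × 1.265 = 1.101 m/s
Q = A × v_mean = 22.5 × 1.101 = 24.77 m³/s

24.8 m³/s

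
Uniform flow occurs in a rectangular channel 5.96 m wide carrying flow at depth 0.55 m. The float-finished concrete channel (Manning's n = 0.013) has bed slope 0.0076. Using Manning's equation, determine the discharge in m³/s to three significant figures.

13.2 m³/s

A = b·y = 5.96 × 0.55 = 3.278 m²
P = b + 2y = 5.96 + 2×0.55 = 7.060 m
R = A/P = 3.278/7.060 = 0.4643 m
Q = (1/n)·A·R^(2/3)·S^(1/2) = (1/0.013) × 3.278 × 0.4643^(2/3) × 0.0076^(1/2) = 13.18 m³/s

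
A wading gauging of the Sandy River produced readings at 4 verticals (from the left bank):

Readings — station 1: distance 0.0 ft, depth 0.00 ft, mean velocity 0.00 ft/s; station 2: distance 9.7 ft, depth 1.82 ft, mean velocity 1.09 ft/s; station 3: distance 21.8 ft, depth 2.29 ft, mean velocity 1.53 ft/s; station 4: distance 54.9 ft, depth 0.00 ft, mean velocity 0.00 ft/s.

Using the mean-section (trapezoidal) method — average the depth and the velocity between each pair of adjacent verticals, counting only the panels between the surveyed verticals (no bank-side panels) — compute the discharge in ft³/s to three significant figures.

Panel 1-2: Δb = 9.7 ft, d̄ = (0.00+1.82)/2 = 0.91, v̄ = (0.00+1.09)/2 = 0.545 → q = 9.7×0.91×0.545 = 4.811 ft³/s
Panel 2-3: Δb = 12.1 ft, d̄ = (1.82+2.29)/2 = 2.055, v̄ = (1.09+1.53)/2 = 1.31 → q = 12.1×2.055×1.31 = 32.57 ft³/s
Panel 3-4: Δb = 33.1 ft, d̄ = (2.29+0.00)/2 = 1.145, v̄ = (1.53+0.00)/2 = 0.765 → q = 33.1×1.145×0.765 = 28.99 ft³/s
Q = Σ q = 66.38 ft³/s

66.4 ft³/s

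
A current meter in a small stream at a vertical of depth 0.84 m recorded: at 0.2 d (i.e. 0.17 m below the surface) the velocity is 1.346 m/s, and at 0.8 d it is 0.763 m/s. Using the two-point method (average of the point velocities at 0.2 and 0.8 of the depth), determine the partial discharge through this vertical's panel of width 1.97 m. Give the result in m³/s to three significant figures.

1.74 m³/s

v̄ = (1.346 + 0.763) / 2 = 1.055 m/s
q = v̄ × d × w = 1.055 × 0.84 × 1.97 = 1.745 m³/s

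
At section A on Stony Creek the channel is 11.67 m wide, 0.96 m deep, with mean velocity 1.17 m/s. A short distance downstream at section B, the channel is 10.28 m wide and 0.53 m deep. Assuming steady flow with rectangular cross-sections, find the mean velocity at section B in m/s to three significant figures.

Q = A₁V₁ = (11.67×0.96) × 1.17 = 13.11 m³/s
A₂ = 10.28 × 0.53 = 5.448 m²
V₂ = Q/A₂ = 13.11/5.448 = 2.406 m/s

2.41 m/s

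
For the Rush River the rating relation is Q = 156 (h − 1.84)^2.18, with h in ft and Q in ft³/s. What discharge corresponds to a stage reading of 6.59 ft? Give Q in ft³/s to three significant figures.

4660 ft³/s

Q = 156 × (6.59 − 1.84)^2.18 = 156 × 4.75^2.18 = 4659 ft³/s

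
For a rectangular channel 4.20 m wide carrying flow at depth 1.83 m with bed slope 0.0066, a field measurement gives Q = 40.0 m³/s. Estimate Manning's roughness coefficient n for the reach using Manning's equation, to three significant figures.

A = b·y = 4.20 × 1.83 = 7.686 m²
P = b + 2y = 4.20 + 2×1.83 = 7.860 m
R = A/P = 7.686/7.860 = 0.9779 m
n = (1/Q)·A·R^(2/3)·S^(1/2) = (1/40.0) × 7.686 × 0.9852 × 0.08124 = 0.01538

0.0154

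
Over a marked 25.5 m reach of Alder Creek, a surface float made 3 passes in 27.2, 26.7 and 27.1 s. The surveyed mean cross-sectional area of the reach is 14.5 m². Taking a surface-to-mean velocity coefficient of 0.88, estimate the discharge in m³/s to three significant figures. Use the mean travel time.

12.1 m³/s

t̄ = (27.2 + 26.7 + 27.1) / 3 = 27 s
v_surface = L / t̄ = 25.5 / 27 = 0.9444 m/s
v_mean = 0.88 × 0.9444 = 0.8311 m/s
Q = A × v_mean = 14.5 × 0.8311 = 12.05 m³/s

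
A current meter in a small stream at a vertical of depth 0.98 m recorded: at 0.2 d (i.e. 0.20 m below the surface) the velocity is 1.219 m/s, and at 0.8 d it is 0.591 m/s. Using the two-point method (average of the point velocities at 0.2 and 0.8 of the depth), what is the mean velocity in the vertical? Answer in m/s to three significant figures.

0.905 m/s

v̄ = (1.219 + 0.591) / 2 = 0.9050 m/s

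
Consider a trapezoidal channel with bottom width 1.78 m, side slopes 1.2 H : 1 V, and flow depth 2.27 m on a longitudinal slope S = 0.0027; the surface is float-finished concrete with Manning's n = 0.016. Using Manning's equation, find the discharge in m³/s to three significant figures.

A = (b + z·y)·y = (1.78 + 1.2×2.27)×2.27 = 10.22 m²
P = b + 2y√(1+z²) = 1.78 + 2×2.27×√(1+1.2²) = 8.872 m
R = A/P = 10.22/8.872 = 1.152 m
Q = (1/n)·A·R^(2/3)·S^(1/2) = (1/0.016) × 10.22 × 1.152^(2/3) × 0.0027^(1/2) = 36.50 m³/s

36.5 m³/s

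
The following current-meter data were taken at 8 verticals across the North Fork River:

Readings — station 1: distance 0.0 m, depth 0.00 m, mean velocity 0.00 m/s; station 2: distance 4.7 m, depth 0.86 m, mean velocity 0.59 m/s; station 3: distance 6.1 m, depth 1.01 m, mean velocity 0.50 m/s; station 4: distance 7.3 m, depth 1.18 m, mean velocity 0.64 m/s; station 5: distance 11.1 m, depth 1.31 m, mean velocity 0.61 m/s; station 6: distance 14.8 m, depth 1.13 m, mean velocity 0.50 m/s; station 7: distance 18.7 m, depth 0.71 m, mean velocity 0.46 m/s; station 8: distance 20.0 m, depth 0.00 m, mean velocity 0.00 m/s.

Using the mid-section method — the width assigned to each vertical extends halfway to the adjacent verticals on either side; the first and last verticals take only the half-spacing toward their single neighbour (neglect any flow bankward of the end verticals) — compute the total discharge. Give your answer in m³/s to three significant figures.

w_2 = (6.1 − 0.0)/2 = 3.05 m; q_2 = 0.59 × 0.86 × 3.05 = 1.548 m³/s
w_3 = (7.3 − 4.7)/2 = 1.3 m; q_3 = 0.50 × 1.01 × 1.3 = 0.6565 m³/s
w_4 = (11.1 − 6.1)/2 = 2.5 m; q_4 = 0.64 × 1.18 × 2.5 = 1.888 m³/s
w_5 = (14.8 − 7.3)/2 = 3.75 m; q_5 = 0.61 × 1.31 × 3.75 = 2.997 m³/s
w_6 = (18.7 − 11.1)/2 = 3.8 m; q_6 = 0.50 × 1.13 × 3.8 = 2.147 m³/s
w_7 = (20.0 − 14.8)/2 = 2.6 m; q_7 = 0.46 × 0.71 × 2.6 = 0.8492 m³/s
Stations 1, 8 contribute zero (depth or velocity is 0).
Q = Σ qᵢ = 10.08 m³/s

10.1 m³/s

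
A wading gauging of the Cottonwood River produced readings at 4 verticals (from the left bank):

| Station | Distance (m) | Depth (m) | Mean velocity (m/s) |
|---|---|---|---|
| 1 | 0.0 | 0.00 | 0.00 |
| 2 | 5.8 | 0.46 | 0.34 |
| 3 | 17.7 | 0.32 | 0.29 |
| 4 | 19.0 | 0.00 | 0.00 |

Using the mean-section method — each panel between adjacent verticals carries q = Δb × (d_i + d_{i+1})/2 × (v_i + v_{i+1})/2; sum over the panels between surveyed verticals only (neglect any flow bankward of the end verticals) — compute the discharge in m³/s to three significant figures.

Panel 1-2: Δb = 5.8 m, d̄ = (0.00+0.46)/2 = 0.23, v̄ = (0.00+0.34)/2 = 0.17 → q = 5.8×0.23×0.17 = 0.2268 m³/s
Panel 2-3: Δb = 11.9 m, d̄ = (0.46+0.32)/2 = 0.39, v̄ = (0.34+0.29)/2 = 0.315 → q = 11.9×0.39×0.315 = 1.462 m³/s
Panel 3-4: Δb = 1.3 m, d̄ = (0.32+0.00)/2 = 0.16, v̄ = (0.29+0.00)/2 = 0.145 → q = 1.3×0.16×0.145 = 0.03016 m³/s
Q = Σ q = 1.719 m³/s

1.72 m³/s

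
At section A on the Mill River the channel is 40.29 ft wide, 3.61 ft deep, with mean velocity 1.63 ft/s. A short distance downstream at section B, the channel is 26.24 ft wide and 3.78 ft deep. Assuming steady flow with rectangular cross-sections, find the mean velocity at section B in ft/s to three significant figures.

Q = A₁V₁ = (40.29×3.61) × 1.63 = 237.1 ft³/s
A₂ = 26.24 × 3.78 = 99.19 ft²
V₂ = Q/A₂ = 237.1/99.19 = 2.390 ft/s

2.39 ft/s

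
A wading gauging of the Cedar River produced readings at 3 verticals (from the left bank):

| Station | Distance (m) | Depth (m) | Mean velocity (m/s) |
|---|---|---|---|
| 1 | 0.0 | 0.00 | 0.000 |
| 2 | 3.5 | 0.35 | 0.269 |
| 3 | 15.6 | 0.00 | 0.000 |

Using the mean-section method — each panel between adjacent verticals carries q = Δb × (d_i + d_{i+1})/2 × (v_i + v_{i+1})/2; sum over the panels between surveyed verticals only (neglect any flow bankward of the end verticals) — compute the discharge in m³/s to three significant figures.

0.367 m³/s

Panel 1-2: Δb = 3.5 m, d̄ = (0.00+0.35)/2 = 0.175, v̄ = (0.000+0.269)/2 = 0.1345 → q = 3.5×0.175×0.1345 = 0.08238 m³/s
Panel 2-3: Δb = 12.1 m, d̄ = (0.35+0.00)/2 = 0.175, v̄ = (0.269+0.000)/2 = 0.1345 → q = 12.1×0.175×0.1345 = 0.2848 m³/s
Q = Σ q = 0.3672 m³/s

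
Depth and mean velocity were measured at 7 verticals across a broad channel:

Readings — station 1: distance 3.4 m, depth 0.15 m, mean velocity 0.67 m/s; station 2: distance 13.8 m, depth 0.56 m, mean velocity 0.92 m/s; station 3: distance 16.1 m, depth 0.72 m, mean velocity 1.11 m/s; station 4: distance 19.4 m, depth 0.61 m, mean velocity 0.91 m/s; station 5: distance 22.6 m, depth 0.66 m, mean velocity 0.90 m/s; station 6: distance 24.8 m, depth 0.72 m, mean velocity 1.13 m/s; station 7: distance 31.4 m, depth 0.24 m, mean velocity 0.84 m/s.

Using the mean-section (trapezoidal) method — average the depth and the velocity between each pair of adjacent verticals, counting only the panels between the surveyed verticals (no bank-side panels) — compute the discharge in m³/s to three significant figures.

13.1 m³/s

Panel 1-2: Δb = 10.4 m, d̄ = (0.15+0.56)/2 = 0.355, v̄ = (0.67+0.92)/2 = 0.795 → q = 10.4×0.355×0.795 = 2.935 m³/s
Panel 2-3: Δb = 2.3 m, d̄ = (0.56+0.72)/2 = 0.64, v̄ = (0.92+1.11)/2 = 1.015 → q = 2.3×0.64×1.015 = 1.494 m³/s
Panel 3-4: Δb = 3.3 m, d̄ = (0.72+0.61)/2 = 0.665, v̄ = (1.11+0.91)/2 = 1.01 → q = 3.3×0.665×1.01 = 2.216 m³/s
Panel 4-5: Δb = 3.2 m, d̄ = (0.61+0.66)/2 = 0.635, v̄ = (0.91+0.90)/2 = 0.905 → q = 3.2×0.635×0.905 = 1.839 m³/s
Panel 5-6: Δb = 2.2 m, d̄ = (0.66+0.72)/2 = 0.69, v̄ = (0.90+1.13)/2 = 1.015 → q = 2.2×0.69×1.015 = 1.541 m³/s
Panel 6-7: Δb = 6.6 m, d̄ = (0.72+0.24)/2 = 0.48, v̄ = (1.13+0.84)/2 = 0.985 → q = 6.6×0.48×0.985 = 3.120 m³/s
Q = Σ q = 13.15 m³/s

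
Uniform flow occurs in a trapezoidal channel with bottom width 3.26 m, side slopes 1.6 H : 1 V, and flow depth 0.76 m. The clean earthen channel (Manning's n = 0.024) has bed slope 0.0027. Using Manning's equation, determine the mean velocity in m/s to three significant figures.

A = (b + z·y)·y = (3.26 + 1.6×0.76)×0.76 = 3.402 m²
P = b + 2y√(1+z²) = 3.26 + 2×0.76×√(1+1.6²) = 6.128 m
R = A/P = 3.402/6.128 = 0.5551 m
Q = (1/n)·A·R^(2/3)·S^(1/2) = (1/0.024) × 3.402 × 0.5551^(2/3) × 0.0027^(1/2) = 4.975 m³/s
V = Q/A = 4.975/3.402 = 1.462 m/s

1.46 m/s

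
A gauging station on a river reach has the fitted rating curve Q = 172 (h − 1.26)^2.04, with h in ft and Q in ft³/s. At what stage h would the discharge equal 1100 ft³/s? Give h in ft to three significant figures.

3.74 ft

h − h₀ = (Q/C)^(1/b) = (1100/172)^(1/2.04) = 2.483 ft
h = 1.26 + 2.483 = 3.743 ft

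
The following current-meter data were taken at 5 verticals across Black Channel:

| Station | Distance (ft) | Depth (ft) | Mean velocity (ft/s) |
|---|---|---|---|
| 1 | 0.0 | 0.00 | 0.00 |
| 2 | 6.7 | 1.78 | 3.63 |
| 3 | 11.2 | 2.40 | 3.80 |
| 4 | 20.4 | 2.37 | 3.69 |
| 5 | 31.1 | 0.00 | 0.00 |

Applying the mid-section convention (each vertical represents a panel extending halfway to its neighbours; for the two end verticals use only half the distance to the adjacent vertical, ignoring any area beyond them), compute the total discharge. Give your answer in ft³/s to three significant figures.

w_2 = (11.2 − 0.0)/2 = 5.6 ft; q_2 = 3.63 × 1.78 × 5.6 = 36.18 ft³/s
w_3 = (20.4 − 6.7)/2 = 6.85 ft; q_3 = 3.80 × 2.40 × 6.85 = 62.47 ft³/s
w_4 = (31.1 − 11.2)/2 = 9.95 ft; q_4 = 3.69 × 2.37 × 9.95 = 87.02 ft³/s
Stations 1, 5 contribute zero (depth or velocity is 0).
Q = Σ qᵢ = 185.7 ft³/s

186 ft³/s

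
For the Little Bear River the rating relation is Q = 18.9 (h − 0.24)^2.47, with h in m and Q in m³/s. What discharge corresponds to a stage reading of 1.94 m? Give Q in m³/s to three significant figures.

Q = 18.9 × (1.94 − 0.24)^2.47 = 18.9 × 1.7^2.47 = 70.09 m³/s

70.1 m³/s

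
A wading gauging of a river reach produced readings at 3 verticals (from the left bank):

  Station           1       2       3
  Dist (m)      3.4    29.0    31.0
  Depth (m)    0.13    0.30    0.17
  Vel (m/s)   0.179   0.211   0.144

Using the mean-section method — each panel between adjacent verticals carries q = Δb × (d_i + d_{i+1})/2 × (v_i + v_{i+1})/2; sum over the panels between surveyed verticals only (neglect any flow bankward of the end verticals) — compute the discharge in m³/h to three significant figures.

4160 m³/h

Panel 1-2: Δb = 25.6 m, d̄ = (0.13+0.30)/2 = 0.215, v̄ = (0.179+0.211)/2 = 0.195 → q = 25.6×0.215×0.195 = 1.073 m³/s
Panel 2-3: Δb = 2 m, d̄ = (0.30+0.17)/2 = 0.235, v̄ = (0.211+0.144)/2 = 0.1775 → q = 2×0.235×0.1775 = 0.08343 m³/s
Q = Σ q = 1.157 m³/s
= 1.157 × 3600 = 4164 m³/h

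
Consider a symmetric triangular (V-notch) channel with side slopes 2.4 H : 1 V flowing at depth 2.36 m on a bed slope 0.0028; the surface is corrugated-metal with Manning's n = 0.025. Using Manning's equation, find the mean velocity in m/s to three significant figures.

A = z·y² = 2.4×2.36² = 13.37 m²
P = 2y√(1+z²) = 2×2.36×√(1+2.4²) = 12.27 m
R = A/P = 13.37/12.27 = 1.089 m
Q = (1/n)·A·R^(2/3)·S^(1/2) = (1/0.025) × 13.37 × 1.089^(2/3) × 0.0028^(1/2) = 29.95 m³/s
V = Q/A = 29.95/13.37 = 2.241 m/s

2.24 m/s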